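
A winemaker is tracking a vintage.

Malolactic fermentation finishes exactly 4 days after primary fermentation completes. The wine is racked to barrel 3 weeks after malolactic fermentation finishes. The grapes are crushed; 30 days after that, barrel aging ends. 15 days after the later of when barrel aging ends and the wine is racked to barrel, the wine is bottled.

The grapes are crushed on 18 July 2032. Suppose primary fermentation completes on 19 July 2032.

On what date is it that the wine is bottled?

1 September 2032

The grapes are crushed: Jul 18, 2032.
Barrel aging ends: Jul 18, 2032 + 30 days = Aug 17, 2032.
Primary fermentation completes: Jul 19, 2032.
Malolactic fermentation finishes: Jul 19, 2032 + 4 days = Jul 23, 2032.
The wine is racked to barrel: Jul 23, 2032 + 3 weeks = Aug 13, 2032.
Both prerequisites met — barrel aging ends (Aug 17, 2032), the wine is racked to barrel (Aug 13, 2032); the later is Aug 17, 2032.
The wine is bottled: Aug 17, 2032 + 15 days = Sep 1, 2032.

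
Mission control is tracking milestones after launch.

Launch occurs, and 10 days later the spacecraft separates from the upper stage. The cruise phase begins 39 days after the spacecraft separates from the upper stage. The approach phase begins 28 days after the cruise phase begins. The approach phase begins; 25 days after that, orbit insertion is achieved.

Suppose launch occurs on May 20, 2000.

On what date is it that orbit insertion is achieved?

Launch occurs: May 20, 2000.
The spacecraft separates from the upper stage: May 20, 2000 + 10 days = May 30, 2000.
The cruise phase begins: May 30, 2000 + 39 days = Jul 8, 2000.
The approach phase begins: Jul 8, 2000 + 28 days = Aug 5, 2000.
Orbit insertion is achieved: Aug 5, 2000 + 25 days = Aug 30, 2000.

Aug 30, 2000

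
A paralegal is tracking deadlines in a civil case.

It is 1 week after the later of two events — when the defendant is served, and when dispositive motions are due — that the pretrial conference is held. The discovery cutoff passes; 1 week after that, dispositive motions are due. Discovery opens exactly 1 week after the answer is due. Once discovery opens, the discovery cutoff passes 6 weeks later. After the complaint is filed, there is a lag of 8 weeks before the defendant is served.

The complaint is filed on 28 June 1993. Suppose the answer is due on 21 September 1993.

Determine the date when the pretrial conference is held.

The complaint is filed: Jun 28, 1993.
The defendant is served: Jun 28, 1993 + 8 weeks = Aug 23, 1993.
The answer is due: Sep 21, 1993.
Discovery opens: Sep 21, 1993 + 1 week = Sep 28, 1993.
The discovery cutoff passes: Sep 28, 1993 + 6 weeks = Nov 9, 1993.
Dispositive motions are due: Nov 9, 1993 + 1 week = Nov 16, 1993.
Both prerequisites met — the defendant is served (Aug 23, 1993), dispositive motions are due (Nov 16, 1993); the later is Nov 16, 1993.
The pretrial conference is held: Nov 16, 1993 + 1 week = Nov 23, 1993.

23 November 1993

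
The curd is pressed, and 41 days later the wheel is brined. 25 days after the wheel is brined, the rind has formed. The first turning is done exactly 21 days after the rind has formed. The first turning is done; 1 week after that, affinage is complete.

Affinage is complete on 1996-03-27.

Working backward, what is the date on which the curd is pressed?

1995-12-24

Affinage is complete: Mar 27, 1996.
The first turning is done: Mar 27, 1996 − 1 week = Mar 20, 1996.
The rind has formed: Mar 20, 1996 − 21 days = Feb 28, 1996.
The wheel is brined: Feb 28, 1996 − 25 days = Feb 3, 1996.
The curd is pressed: Feb 3, 1996 − 41 days = Dec 24, 1995.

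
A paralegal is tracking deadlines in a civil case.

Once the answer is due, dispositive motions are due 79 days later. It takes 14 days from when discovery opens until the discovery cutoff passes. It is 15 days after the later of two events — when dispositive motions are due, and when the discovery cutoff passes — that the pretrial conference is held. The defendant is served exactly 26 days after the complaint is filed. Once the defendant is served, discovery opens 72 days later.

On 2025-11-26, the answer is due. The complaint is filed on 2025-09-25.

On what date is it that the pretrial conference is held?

The answer is due: Nov 26, 2025.
Dispositive motions are due: Nov 26, 2025 + 79 days = Feb 13, 2026.
The complaint is filed: Sep 25, 2025.
The defendant is served: Sep 25, 2025 + 26 days = Oct 21, 2025.
Discovery opens: Oct 21, 2025 + 72 days = Jan 1, 2026.
The discovery cutoff passes: Jan 1, 2026 + 14 days = Jan 15, 2026.
Both prerequisites met — dispositive motions are due (Feb 13, 2026), the discovery cutoff passes (Jan 15, 2026); the later is Feb 13, 2026.
The pretrial conference is held: Feb 13, 2026 + 15 days = Feb 28, 2026.

2026-02-28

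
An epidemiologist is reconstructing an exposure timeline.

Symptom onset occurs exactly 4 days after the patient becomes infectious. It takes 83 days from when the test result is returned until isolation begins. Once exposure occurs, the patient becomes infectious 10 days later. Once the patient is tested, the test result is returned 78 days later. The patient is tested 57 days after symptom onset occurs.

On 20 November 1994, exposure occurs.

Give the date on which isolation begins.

Exposure occurs: Nov 20, 1994.
The patient becomes infectious: Nov 20, 1994 + 10 days = Nov 30, 1994.
Symptom onset occurs: Nov 30, 1994 + 4 days = Dec 4, 1994.
The patient is tested: Dec 4, 1994 + 57 days = Jan 30, 1995.
The test result is returned: Jan 30, 1995 + 78 days = Apr 18, 1995.
Isolation begins: Apr 18, 1995 + 83 days = Jul 10, 1995.

10 July 1995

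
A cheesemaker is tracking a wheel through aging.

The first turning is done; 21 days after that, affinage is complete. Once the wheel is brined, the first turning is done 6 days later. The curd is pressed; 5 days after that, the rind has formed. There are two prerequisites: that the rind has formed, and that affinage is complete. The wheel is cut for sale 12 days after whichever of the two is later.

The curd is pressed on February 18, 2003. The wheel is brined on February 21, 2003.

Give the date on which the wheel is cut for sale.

April 1, 2003

The curd is pressed: Feb 18, 2003.
The rind has formed: Feb 18, 2003 + 5 days = Feb 23, 2003.
The wheel is brined: Feb 21, 2003.
The first turning is done: Feb 21, 2003 + 6 days = Feb 27, 2003.
Affinage is complete: Feb 27, 2003 + 21 days = Mar 20, 2003.
Both prerequisites met — the rind has formed (Feb 23, 2003), affinage is complete (Mar 20, 2003); the later is Mar 20, 2003.
The wheel is cut for sale: Mar 20, 2003 + 12 days = Apr 1, 2003.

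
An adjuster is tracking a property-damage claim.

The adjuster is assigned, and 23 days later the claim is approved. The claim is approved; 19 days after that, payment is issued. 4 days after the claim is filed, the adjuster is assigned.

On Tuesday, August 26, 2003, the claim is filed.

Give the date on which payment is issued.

Saturday, October 11, 2003

The claim is filed: Aug 26, 2003.
The adjuster is assigned: Aug 26, 2003 + 4 days = Aug 30, 2003.
The claim is approved: Aug 30, 2003 + 23 days = Sep 22, 2003.
Payment is issued: Sep 22, 2003 + 19 days = Oct 11, 2003.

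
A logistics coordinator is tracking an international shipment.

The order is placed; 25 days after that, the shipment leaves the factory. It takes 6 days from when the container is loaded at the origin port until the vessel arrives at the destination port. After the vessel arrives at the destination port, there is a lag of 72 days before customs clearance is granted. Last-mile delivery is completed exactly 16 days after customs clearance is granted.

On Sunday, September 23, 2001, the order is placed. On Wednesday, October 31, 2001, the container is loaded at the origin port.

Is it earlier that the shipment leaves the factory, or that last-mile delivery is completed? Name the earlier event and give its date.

The shipment leaves the factory — Thursday, October 18, 2001

The order is placed: Sep 23, 2001.
The shipment leaves the factory: Sep 23, 2001 + 25 days = Oct 18, 2001.
The container is loaded at the origin port: Oct 31, 2001.
The vessel arrives at the destination port: Oct 31, 2001 + 6 days = Nov 6, 2001.
Customs clearance is granted: Nov 6, 2001 + 72 days = Jan 17, 2002.
Last-mile delivery is completed: Jan 17, 2002 + 16 days = Feb 2, 2002.
Comparing: the shipment leaves the factory on Oct 18, 2001 vs last-mile delivery is completed on Feb 2, 2002. Earlier: the shipment leaves the factory.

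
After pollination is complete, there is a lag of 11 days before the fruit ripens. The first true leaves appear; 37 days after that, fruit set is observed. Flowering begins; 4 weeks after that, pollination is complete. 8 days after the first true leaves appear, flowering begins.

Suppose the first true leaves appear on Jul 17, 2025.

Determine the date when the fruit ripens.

Sep 2, 2025

The first true leaves appear: Jul 17, 2025.
Flowering begins: Jul 17, 2025 + 8 days = Jul 25, 2025.
Pollination is complete: Jul 25, 2025 + 4 weeks = Aug 22, 2025.
The fruit ripens: Aug 22, 2025 + 11 days = Sep 2, 2025.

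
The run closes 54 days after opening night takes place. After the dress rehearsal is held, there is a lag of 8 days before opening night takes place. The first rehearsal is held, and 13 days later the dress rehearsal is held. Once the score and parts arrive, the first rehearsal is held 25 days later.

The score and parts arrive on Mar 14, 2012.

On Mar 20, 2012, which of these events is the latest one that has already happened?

The score and parts arrive

The score and parts arrive: Mar 14, 2012.
The first rehearsal is held: Mar 14, 2012 + 25 days = Apr 8, 2012.
The dress rehearsal is held: Apr 8, 2012 + 13 days = Apr 21, 2012.
Opening night takes place: Apr 21, 2012 + 8 days = Apr 29, 2012.
The run closes: Apr 29, 2012 + 54 days = Jun 22, 2012.
Mar 20, 2012 falls between when the score and parts arrive (Mar 14, 2012) and when the first rehearsal is held (Apr 8, 2012).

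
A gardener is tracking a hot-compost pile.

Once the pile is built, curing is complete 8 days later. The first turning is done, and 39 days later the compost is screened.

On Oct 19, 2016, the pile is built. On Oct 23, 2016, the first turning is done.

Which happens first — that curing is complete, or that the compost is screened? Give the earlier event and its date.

Curing is complete — Oct 27, 2016

The pile is built: Oct 19, 2016.
Curing is complete: Oct 19, 2016 + 8 days = Oct 27, 2016.
The first turning is done: Oct 23, 2016.
The compost is screened: Oct 23, 2016 + 39 days = Dec 1, 2016.
Comparing: curing is complete on Oct 27, 2016 vs the compost is screened on Dec 1, 2016. Earlier: curing is complete.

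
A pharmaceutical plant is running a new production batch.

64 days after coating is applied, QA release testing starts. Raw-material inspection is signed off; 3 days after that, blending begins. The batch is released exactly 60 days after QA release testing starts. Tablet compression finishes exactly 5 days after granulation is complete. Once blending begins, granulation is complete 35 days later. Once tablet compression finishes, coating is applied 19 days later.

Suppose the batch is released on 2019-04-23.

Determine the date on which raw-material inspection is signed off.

2018-10-19

The batch is released: Apr 23, 2019.
QA release testing starts: Apr 23, 2019 − 60 days = Feb 22, 2019.
Coating is applied: Feb 22, 2019 − 64 days = Dec 20, 2018.
Tablet compression finishes: Dec 20, 2018 − 19 days = Dec 1, 2018.
Granulation is complete: Dec 1, 2018 − 5 days = Nov 26, 2018.
Blending begins: Nov 26, 2018 − 35 days = Oct 22, 2018.
Raw-material inspection is signed off: Oct 22, 2018 − 3 days = Oct 19, 2018.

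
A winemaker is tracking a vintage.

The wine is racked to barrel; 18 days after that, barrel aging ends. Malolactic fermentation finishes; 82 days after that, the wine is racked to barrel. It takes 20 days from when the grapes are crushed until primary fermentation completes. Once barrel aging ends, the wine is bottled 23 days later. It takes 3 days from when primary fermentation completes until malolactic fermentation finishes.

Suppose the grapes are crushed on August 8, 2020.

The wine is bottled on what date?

The grapes are crushed: Aug 8, 2020.
Primary fermentation completes: Aug 8, 2020 + 20 days = Aug 28, 2020.
Malolactic fermentation finishes: Aug 28, 2020 + 3 days = Aug 31, 2020.
The wine is racked to barrel: Aug 31, 2020 + 82 days = Nov 21, 2020.
Barrel aging ends: Nov 21, 2020 + 18 days = Dec 9, 2020.
The wine is bottled: Dec 9, 2020 + 23 days = Jan 1, 2021.

January 1, 2021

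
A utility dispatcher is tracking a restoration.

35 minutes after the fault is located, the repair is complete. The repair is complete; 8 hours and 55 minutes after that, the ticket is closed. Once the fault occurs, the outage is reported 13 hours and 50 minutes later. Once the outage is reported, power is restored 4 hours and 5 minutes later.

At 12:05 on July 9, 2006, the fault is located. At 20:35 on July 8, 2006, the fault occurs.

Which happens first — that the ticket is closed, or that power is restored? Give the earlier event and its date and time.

The fault is located: 12:05 Jul 9, 2006.
The repair is complete: 12:05 Jul 9, 2006 + 35m = 12:40 Jul 9, 2006.
The ticket is closed: 12:40 Jul 9, 2006 + 8h55m = 21:35 Jul 9, 2006.
The fault occurs: 20:35 Jul 8, 2006.
The outage is reported: 20:35 Jul 8, 2006 + 13h50m = 10:25 Jul 9, 2006.
Power is restored: 10:25 Jul 9, 2006 + 4h05m = 14:30 Jul 9, 2006.
Comparing: the ticket is closed at 21:35 Jul 9, 2006 vs power is restored at 14:30 Jul 9, 2006. Earlier: power is restored.

Power is restored — 14:30 on July 9, 2006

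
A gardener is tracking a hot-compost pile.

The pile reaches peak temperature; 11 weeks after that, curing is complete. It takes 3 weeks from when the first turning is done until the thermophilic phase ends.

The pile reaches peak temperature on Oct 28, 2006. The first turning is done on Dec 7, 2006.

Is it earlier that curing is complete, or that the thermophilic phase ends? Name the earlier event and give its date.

The pile reaches peak temperature: Oct 28, 2006.
Curing is complete: Oct 28, 2006 + 11 weeks = Jan 13, 2007.
The first turning is done: Dec 7, 2006.
The thermophilic phase ends: Dec 7, 2006 + 3 weeks = Dec 28, 2006.
Comparing: curing is complete on Jan 13, 2007 vs the thermophilic phase ends on Dec 28, 2006. Earlier: the thermophilic phase ends.

The thermophilic phase ends — Dec 28, 2006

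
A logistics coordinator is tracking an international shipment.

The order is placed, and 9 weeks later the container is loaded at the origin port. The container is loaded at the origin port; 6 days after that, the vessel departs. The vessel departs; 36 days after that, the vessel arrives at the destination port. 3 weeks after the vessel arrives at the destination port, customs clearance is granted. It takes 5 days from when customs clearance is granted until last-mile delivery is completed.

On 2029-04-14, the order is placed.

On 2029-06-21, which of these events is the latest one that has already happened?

The container is loaded at the origin port

The order is placed: Apr 14, 2029.
The container is loaded at the origin port: Apr 14, 2029 + 9 weeks = Jun 16, 2029.
The vessel departs: Jun 16, 2029 + 6 days = Jun 22, 2029.
The vessel arrives at the destination port: Jun 22, 2029 + 36 days = Jul 28, 2029.
Customs clearance is granted: Jul 28, 2029 + 3 weeks = Aug 18, 2029.
Last-mile delivery is completed: Aug 18, 2029 + 5 days = Aug 23, 2029.
Jun 21, 2029 falls between when the container is loaded at the origin port (Jun 16, 2029) and when the vessel departs (Jun 22, 2029).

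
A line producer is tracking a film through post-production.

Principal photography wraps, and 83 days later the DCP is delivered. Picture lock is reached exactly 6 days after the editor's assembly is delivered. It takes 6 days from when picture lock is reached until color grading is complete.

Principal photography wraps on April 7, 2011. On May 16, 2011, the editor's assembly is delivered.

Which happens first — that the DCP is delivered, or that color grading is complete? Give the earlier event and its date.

Color grading is complete — May 28, 2011

Principal photography wraps: Apr 7, 2011.
The DCP is delivered: Apr 7, 2011 + 83 days = Jun 29, 2011.
The editor's assembly is delivered: May 16, 2011.
Picture lock is reached: May 16, 2011 + 6 days = May 22, 2011.
Color grading is complete: May 22, 2011 + 6 days = May 28, 2011.
Comparing: the DCP is delivered on Jun 29, 2011 vs color grading is complete on May 28, 2011. Earlier: color grading is complete.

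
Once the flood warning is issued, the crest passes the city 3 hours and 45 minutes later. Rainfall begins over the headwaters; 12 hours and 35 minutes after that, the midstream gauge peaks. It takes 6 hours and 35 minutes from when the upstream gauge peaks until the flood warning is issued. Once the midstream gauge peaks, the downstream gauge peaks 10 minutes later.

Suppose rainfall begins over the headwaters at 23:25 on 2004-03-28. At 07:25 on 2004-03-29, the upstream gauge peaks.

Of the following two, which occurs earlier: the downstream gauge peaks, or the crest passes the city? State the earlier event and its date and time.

Rainfall begins over the headwaters: 23:25 Mar 28, 2004.
The midstream gauge peaks: 23:25 Mar 28, 2004 + 12h35m = 12:00 Mar 29, 2004.
The downstream gauge peaks: 12:00 Mar 29, 2004 + 10m = 12:10 Mar 29, 2004.
The upstream gauge peaks: 07:25 Mar 29, 2004.
The flood warning is issued: 07:25 Mar 29, 2004 + 6h35m = 14:00 Mar 29, 2004.
The crest passes the city: 14:00 Mar 29, 2004 + 3h45m = 17:45 Mar 29, 2004.
Comparing: the downstream gauge peaks at 12:10 Mar 29, 2004 vs the crest passes the city at 17:45 Mar 29, 2004. Earlier: the downstream gauge peaks.

The downstream gauge peaks — 12:10 on 2004-03-29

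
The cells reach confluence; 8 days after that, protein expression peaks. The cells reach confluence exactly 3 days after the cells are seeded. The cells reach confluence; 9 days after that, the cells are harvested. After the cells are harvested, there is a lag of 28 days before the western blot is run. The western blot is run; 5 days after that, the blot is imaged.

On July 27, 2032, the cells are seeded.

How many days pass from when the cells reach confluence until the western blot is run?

Causal path: the cells reach confluence → the cells are harvested → the western blot is run.
Total delay along the path: 9 + 28 = 37 days.

37 days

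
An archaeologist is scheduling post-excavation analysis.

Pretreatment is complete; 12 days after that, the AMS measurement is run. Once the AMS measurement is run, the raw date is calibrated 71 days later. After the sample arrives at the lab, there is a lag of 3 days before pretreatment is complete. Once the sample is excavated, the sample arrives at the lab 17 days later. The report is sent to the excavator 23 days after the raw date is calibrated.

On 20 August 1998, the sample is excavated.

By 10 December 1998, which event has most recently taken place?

The raw date is calibrated

The sample is excavated: Aug 20, 1998.
The sample arrives at the lab: Aug 20, 1998 + 17 days = Sep 6, 1998.
Pretreatment is complete: Sep 6, 1998 + 3 days = Sep 9, 1998.
The AMS measurement is run: Sep 9, 1998 + 12 days = Sep 21, 1998.
The raw date is calibrated: Sep 21, 1998 + 71 days = Dec 1, 1998.
The report is sent to the excavator: Dec 1, 1998 + 23 days = Dec 24, 1998.
Dec 10, 1998 falls between when the raw date is calibrated (Dec 1, 1998) and when the report is sent to the excavator (Dec 24, 1998).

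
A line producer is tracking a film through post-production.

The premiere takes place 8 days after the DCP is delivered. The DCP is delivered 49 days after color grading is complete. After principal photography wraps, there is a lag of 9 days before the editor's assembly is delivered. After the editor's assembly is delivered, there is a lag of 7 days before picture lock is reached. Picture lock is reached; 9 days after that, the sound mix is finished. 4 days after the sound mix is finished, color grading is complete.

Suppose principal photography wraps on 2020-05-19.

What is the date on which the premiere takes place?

Principal photography wraps: May 19, 2020.
The editor's assembly is delivered: May 19, 2020 + 9 days = May 28, 2020.
Picture lock is reached: May 28, 2020 + 7 days = Jun 4, 2020.
The sound mix is finished: Jun 4, 2020 + 9 days = Jun 13, 2020.
Color grading is complete: Jun 13, 2020 + 4 days = Jun 17, 2020.
The DCP is delivered: Jun 17, 2020 + 49 days = Aug 5, 2020.
The premiere takes place: Aug 5, 2020 + 8 days = Aug 13, 2020.

2020-08-13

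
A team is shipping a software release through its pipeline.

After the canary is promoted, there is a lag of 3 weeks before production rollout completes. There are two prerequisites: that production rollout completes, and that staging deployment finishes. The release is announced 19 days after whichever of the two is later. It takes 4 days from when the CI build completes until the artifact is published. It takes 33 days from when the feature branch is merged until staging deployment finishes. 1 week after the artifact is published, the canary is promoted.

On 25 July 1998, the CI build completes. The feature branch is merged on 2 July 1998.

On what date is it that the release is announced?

The CI build completes: Jul 25, 1998.
The artifact is published: Jul 25, 1998 + 4 days = Jul 29, 1998.
The canary is promoted: Jul 29, 1998 + 1 week = Aug 5, 1998.
Production rollout completes: Aug 5, 1998 + 3 weeks = Aug 26, 1998.
The feature branch is merged: Jul 2, 1998.
Staging deployment finishes: Jul 2, 1998 + 33 days = Aug 4, 1998.
Both prerequisites met — production rollout completes (Aug 26, 1998), staging deployment finishes (Aug 4, 1998); the later is Aug 26, 1998.
The release is announced: Aug 26, 1998 + 19 days = Sep 14, 1998.

14 September 1998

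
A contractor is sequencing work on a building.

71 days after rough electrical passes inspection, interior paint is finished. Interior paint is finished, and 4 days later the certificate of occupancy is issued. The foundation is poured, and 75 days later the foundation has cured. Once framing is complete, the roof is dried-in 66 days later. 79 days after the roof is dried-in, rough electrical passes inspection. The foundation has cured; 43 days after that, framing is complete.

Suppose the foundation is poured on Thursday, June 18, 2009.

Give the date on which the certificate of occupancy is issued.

Saturday, May 22, 2010

The foundation is poured: Jun 18, 2009.
The foundation has cured: Jun 18, 2009 + 75 days = Sep 1, 2009.
Framing is complete: Sep 1, 2009 + 43 days = Oct 14, 2009.
The roof is dried-in: Oct 14, 2009 + 66 days = Dec 19, 2009.
Rough electrical passes inspection: Dec 19, 2009 + 79 days = Mar 8, 2010.
Interior paint is finished: Mar 8, 2010 + 71 days = May 18, 2010.
The certificate of occupancy is issued: May 18, 2010 + 4 days = May 22, 2010.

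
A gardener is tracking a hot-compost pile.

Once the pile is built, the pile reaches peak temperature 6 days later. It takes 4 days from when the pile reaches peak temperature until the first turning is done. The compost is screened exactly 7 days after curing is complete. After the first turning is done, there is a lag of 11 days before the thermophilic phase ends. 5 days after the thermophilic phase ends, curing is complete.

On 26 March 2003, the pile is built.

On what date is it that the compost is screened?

The pile is built: Mar 26, 2003.
The pile reaches peak temperature: Mar 26, 2003 + 6 days = Apr 1, 2003.
The first turning is done: Apr 1, 2003 + 4 days = Apr 5, 2003.
The thermophilic phase ends: Apr 5, 2003 + 11 days = Apr 16, 2003.
Curing is complete: Apr 16, 2003 + 5 days = Apr 21, 2003.
The compost is screened: Apr 21, 2003 + 7 days = Apr 28, 2003.

28 April 2003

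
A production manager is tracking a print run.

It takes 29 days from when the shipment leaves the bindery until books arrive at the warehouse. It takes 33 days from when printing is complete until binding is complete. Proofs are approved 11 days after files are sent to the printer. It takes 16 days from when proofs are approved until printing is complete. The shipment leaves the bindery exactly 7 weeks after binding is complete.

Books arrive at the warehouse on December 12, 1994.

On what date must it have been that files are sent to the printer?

Books arrive at the warehouse: Dec 12, 1994.
The shipment leaves the bindery: Dec 12, 1994 − 29 days = Nov 13, 1994.
Binding is complete: Nov 13, 1994 − 7 weeks = Sep 25, 1994.
Printing is complete: Sep 25, 1994 − 33 days = Aug 23, 1994.
Proofs are approved: Aug 23, 1994 − 16 days = Aug 7, 1994.
Files are sent to the printer: Aug 7, 1994 − 11 days = Jul 27, 1994.

July 27, 1994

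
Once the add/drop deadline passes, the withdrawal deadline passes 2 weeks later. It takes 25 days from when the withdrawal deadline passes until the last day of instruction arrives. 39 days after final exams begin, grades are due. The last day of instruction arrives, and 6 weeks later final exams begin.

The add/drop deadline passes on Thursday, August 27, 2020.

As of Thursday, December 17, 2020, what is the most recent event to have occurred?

Final exams begin

The add/drop deadline passes: Aug 27, 2020.
The withdrawal deadline passes: Aug 27, 2020 + 2 weeks = Sep 10, 2020.
The last day of instruction arrives: Sep 10, 2020 + 25 days = Oct 5, 2020.
Final exams begin: Oct 5, 2020 + 6 weeks = Nov 16, 2020.
Grades are due: Nov 16, 2020 + 39 days = Dec 25, 2020.
Dec 17, 2020 falls between when final exams begin (Nov 16, 2020) and when grades are due (Dec 25, 2020).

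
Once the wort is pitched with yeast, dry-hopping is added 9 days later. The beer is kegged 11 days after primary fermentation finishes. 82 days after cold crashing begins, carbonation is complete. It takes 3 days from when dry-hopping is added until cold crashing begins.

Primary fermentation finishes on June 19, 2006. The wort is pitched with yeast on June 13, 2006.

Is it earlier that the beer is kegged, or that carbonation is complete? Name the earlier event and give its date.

Primary fermentation finishes: Jun 19, 2006.
The beer is kegged: Jun 19, 2006 + 11 days = Jun 30, 2006.
The wort is pitched with yeast: Jun 13, 2006.
Dry-hopping is added: Jun 13, 2006 + 9 days = Jun 22, 2006.
Cold crashing begins: Jun 22, 2006 + 3 days = Jun 25, 2006.
Carbonation is complete: Jun 25, 2006 + 82 days = Sep 15, 2006.
Comparing: the beer is kegged on Jun 30, 2006 vs carbonation is complete on Sep 15, 2006. Earlier: the beer is kegged.

The beer is kegged — June 30, 2006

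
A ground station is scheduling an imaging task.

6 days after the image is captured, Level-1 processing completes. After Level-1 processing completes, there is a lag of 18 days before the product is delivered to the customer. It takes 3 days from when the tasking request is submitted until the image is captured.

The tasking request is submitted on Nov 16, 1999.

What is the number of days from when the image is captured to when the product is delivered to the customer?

Causal path: the image is captured → Level-1 processing completes → the product is delivered to the customer.
Total delay along the path: 6 + 18 = 24 days.

24 days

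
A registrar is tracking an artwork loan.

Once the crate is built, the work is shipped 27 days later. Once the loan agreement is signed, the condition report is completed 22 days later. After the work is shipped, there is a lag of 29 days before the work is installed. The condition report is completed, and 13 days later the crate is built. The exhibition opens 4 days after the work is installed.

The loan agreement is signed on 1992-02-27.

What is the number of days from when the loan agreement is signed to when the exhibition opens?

Causal path: the loan agreement is signed → the condition report is completed → the crate is built → the work is shipped → the work is installed → the exhibition opens.
Total delay along the path: 22 + 13 + 27 + 29 + 4 = 95 days.

95 days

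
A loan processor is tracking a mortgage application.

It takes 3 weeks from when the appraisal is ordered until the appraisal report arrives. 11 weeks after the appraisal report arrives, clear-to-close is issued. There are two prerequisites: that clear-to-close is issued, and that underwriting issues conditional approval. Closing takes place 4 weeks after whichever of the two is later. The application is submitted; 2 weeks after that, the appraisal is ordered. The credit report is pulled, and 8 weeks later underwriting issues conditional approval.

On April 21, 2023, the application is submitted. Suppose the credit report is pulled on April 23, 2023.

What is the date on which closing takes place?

September 8, 2023

The application is submitted: Apr 21, 2023.
The appraisal is ordered: Apr 21, 2023 + 2 weeks = May 5, 2023.
The appraisal report arrives: May 5, 2023 + 3 weeks = May 26, 2023.
Clear-to-close is issued: May 26, 2023 + 11 weeks = Aug 11, 2023.
The credit report is pulled: Apr 23, 2023.
Underwriting issues conditional approval: Apr 23, 2023 + 8 weeks = Jun 18, 2023.
Both prerequisites met — clear-to-close is issued (Aug 11, 2023), underwriting issues conditional approval (Jun 18, 2023); the later is Aug 11, 2023.
Closing takes place: Aug 11, 2023 + 4 weeks = Sep 8, 2023.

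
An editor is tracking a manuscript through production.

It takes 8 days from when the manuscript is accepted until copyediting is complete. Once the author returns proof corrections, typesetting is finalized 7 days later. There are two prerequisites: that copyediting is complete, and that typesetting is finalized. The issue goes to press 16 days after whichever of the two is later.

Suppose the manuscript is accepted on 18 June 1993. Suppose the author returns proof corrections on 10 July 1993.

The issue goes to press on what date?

The manuscript is accepted: Jun 18, 1993.
Copyediting is complete: Jun 18, 1993 + 8 days = Jun 26, 1993.
The author returns proof corrections: Jul 10, 1993.
Typesetting is finalized: Jul 10, 1993 + 7 days = Jul 17, 1993.
Both prerequisites met — copyediting is complete (Jun 26, 1993), typesetting is finalized (Jul 17, 1993); the later is Jul 17, 1993.
The issue goes to press: Jul 17, 1993 + 16 days = Aug 2, 1993.

2 August 1993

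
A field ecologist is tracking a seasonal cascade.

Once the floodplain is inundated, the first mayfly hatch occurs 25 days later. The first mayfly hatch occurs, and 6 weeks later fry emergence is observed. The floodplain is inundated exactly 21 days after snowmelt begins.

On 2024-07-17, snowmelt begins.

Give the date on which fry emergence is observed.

2024-10-13

Snowmelt begins: Jul 17, 2024.
The floodplain is inundated: Jul 17, 2024 + 21 days = Aug 7, 2024.
The first mayfly hatch occurs: Aug 7, 2024 + 25 days = Sep 1, 2024.
Fry emergence is observed: Sep 1, 2024 + 6 weeks = Oct 13, 2024.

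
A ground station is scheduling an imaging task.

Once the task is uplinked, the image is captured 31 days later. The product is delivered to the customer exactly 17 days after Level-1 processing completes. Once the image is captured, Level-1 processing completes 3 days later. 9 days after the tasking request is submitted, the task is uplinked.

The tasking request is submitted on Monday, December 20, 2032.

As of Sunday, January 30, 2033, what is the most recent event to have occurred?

The image is captured

The tasking request is submitted: Dec 20, 2032.
The task is uplinked: Dec 20, 2032 + 9 days = Dec 29, 2032.
The image is captured: Dec 29, 2032 + 31 days = Jan 29, 2033.
Level-1 processing completes: Jan 29, 2033 + 3 days = Feb 1, 2033.
The product is delivered to the customer: Feb 1, 2033 + 17 days = Feb 18, 2033.
Jan 30, 2033 falls between when the image is captured (Jan 29, 2033) and when Level-1 processing completes (Feb 1, 2033).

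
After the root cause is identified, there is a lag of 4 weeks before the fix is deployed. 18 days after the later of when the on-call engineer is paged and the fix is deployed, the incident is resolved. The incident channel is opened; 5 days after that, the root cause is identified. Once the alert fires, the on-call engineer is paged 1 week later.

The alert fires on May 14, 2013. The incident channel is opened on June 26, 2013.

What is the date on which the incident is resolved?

August 16, 2013

The alert fires: May 14, 2013.
The on-call engineer is paged: May 14, 2013 + 1 week = May 21, 2013.
The incident channel is opened: Jun 26, 2013.
The root cause is identified: Jun 26, 2013 + 5 days = Jul 1, 2013.
The fix is deployed: Jul 1, 2013 + 4 weeks = Jul 29, 2013.
Both prerequisites met — the on-call engineer is paged (May 21, 2013), the fix is deployed (Jul 29, 2013); the later is Jul 29, 2013.
The incident is resolved: Jul 29, 2013 + 18 days = Aug 16, 2013.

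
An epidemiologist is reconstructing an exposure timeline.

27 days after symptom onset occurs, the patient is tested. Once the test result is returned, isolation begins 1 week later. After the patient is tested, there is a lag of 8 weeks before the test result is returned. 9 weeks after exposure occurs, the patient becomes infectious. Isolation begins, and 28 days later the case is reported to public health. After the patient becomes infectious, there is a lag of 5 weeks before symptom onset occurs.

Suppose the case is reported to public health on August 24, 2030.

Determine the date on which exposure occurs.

The case is reported to public health: Aug 24, 2030.
Isolation begins: Aug 24, 2030 − 28 days = Jul 27, 2030.
The test result is returned: Jul 27, 2030 − 1 week = Jul 20, 2030.
The patient is tested: Jul 20, 2030 − 8 weeks = May 25, 2030.
Symptom onset occurs: May 25, 2030 − 27 days = Apr 28, 2030.
The patient becomes infectious: Apr 28, 2030 − 5 weeks = Mar 24, 2030.
Exposure occurs: Mar 24, 2030 − 9 weeks = Jan 20, 2030.

January 20, 2030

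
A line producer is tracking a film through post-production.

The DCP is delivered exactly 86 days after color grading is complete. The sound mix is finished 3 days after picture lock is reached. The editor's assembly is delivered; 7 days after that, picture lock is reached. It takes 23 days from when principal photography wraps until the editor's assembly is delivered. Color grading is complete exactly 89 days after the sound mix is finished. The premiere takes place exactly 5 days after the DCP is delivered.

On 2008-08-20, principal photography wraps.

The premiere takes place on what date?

Principal photography wraps: Aug 20, 2008.
The editor's assembly is delivered: Aug 20, 2008 + 23 days = Sep 12, 2008.
Picture lock is reached: Sep 12, 2008 + 7 days = Sep 19, 2008.
The sound mix is finished: Sep 19, 2008 + 3 days = Sep 22, 2008.
Color grading is complete: Sep 22, 2008 + 89 days = Dec 20, 2008.
The DCP is delivered: Dec 20, 2008 + 86 days = Mar 16, 2009.
The premiere takes place: Mar 16, 2009 + 5 days = Mar 21, 2009.

2009-03-21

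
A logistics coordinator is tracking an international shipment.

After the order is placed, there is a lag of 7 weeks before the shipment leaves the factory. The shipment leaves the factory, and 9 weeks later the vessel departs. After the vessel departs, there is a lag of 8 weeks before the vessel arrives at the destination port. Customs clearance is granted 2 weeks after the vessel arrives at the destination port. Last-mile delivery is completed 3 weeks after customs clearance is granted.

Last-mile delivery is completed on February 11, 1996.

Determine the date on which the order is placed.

July 23, 1995

Last-mile delivery is completed: Feb 11, 1996.
Customs clearance is granted: Feb 11, 1996 − 3 weeks = Jan 21, 1996.
The vessel arrives at the destination port: Jan 21, 1996 − 2 weeks = Jan 7, 1996.
The vessel departs: Jan 7, 1996 − 8 weeks = Nov 12, 1995.
The shipment leaves the factory: Nov 12, 1995 − 9 weeks = Sep 10, 1995.
The order is placed: Sep 10, 1995 − 7 weeks = Jul 23, 1995.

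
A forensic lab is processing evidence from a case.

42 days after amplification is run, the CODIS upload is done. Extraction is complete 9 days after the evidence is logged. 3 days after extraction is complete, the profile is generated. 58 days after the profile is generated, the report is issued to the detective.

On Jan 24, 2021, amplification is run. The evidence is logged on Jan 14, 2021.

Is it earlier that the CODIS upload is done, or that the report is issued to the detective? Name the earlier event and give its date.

The CODIS upload is done — Mar 7, 2021

Amplification is run: Jan 24, 2021.
The CODIS upload is done: Jan 24, 2021 + 42 days = Mar 7, 2021.
The evidence is logged: Jan 14, 2021.
Extraction is complete: Jan 14, 2021 + 9 days = Jan 23, 2021.
The profile is generated: Jan 23, 2021 + 3 days = Jan 26, 2021.
The report is issued to the detective: Jan 26, 2021 + 58 days = Mar 25, 2021.
Comparing: the CODIS upload is done on Mar 7, 2021 vs the report is issued to the detective on Mar 25, 2021. Earlier: the CODIS upload is done.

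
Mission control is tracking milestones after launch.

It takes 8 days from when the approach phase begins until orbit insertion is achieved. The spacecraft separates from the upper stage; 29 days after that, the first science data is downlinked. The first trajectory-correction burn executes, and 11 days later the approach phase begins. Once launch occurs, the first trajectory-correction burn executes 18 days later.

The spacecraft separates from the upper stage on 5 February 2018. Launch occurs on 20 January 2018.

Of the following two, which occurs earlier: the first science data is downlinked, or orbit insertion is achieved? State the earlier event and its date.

Orbit insertion is achieved — 26 February 2018

The spacecraft separates from the upper stage: Feb 5, 2018.
The first science data is downlinked: Feb 5, 2018 + 29 days = Mar 6, 2018.
Launch occurs: Jan 20, 2018.
The first trajectory-correction burn executes: Jan 20, 2018 + 18 days = Feb 7, 2018.
The approach phase begins: Feb 7, 2018 + 11 days = Feb 18, 2018.
Orbit insertion is achieved: Feb 18, 2018 + 8 days = Feb 26, 2018.
Comparing: the first science data is downlinked on Mar 6, 2018 vs orbit insertion is achieved on Feb 26, 2018. Earlier: orbit insertion is achieved.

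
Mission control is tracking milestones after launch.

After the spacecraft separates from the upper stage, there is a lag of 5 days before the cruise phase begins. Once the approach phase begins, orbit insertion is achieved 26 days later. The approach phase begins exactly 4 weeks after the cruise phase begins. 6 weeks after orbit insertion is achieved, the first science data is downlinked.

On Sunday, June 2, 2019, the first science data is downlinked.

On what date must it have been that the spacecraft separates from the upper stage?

Thursday, February 21, 2019

The first science data is downlinked: Jun 2, 2019.
Orbit insertion is achieved: Jun 2, 2019 − 6 weeks = Apr 21, 2019.
The approach phase begins: Apr 21, 2019 − 26 days = Mar 26, 2019.
The cruise phase begins: Mar 26, 2019 − 4 weeks = Feb 26, 2019.
The spacecraft separates from the upper stage: Feb 26, 2019 − 5 days = Feb 21, 2019.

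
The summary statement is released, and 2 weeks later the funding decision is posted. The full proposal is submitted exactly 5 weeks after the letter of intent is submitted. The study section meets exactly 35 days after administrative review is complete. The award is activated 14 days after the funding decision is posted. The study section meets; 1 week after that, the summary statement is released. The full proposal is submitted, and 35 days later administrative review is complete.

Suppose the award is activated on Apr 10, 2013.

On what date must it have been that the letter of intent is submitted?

The award is activated: Apr 10, 2013.
The funding decision is posted: Apr 10, 2013 − 14 days = Mar 27, 2013.
The summary statement is released: Mar 27, 2013 − 2 weeks = Mar 13, 2013.
The study section meets: Mar 13, 2013 − 1 week = Mar 6, 2013.
Administrative review is complete: Mar 6, 2013 − 35 days = Jan 30, 2013.
The full proposal is submitted: Jan 30, 2013 − 35 days = Dec 26, 2012.
The letter of intent is submitted: Dec 26, 2012 − 5 weeks = Nov 21, 2012.

Nov 21, 2012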